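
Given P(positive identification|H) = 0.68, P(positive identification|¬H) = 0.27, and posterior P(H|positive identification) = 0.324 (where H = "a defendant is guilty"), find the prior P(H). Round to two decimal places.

P(H) = 0.16

In odds form, posterior odds = prior odds × likelihood ratio, so prior odds = posterior odds ÷ LR.
Posterior odds = 0.324/(1−0.324) = 0.4793. LR = 0.68/0.27 = 2.5185.
Prior odds = 0.4793/2.5185 = 0.1903, so P(H) = 0.1903/(1+0.1903) ≈ 0.16.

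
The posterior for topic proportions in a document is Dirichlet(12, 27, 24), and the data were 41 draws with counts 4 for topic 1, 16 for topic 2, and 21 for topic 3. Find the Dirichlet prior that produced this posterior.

For a Dirichlet(α) prior with multinomial counts c, the posterior is Dirichlet(α + c) componentwise.
Subtract each count from the matching posterior parameter: 12−4=8, 27−16=11, 24−21=3.

Dirichlet(8, 11, 3)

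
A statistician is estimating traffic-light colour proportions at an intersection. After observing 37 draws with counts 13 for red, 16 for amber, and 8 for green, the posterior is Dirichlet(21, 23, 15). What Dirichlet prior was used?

For a Dirichlet(α) prior with multinomial counts c, the posterior is Dirichlet(α + c) componentwise.
Subtract each count from the matching posterior parameter: 21−13=8, 23−16=7, 15−8=7.

Dirichlet(8, 7, 7)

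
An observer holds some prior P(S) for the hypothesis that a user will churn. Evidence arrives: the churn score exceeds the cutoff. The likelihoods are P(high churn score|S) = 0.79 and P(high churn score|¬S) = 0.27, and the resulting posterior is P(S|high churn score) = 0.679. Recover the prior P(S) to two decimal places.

P(S) = 0.42

Bayes' rule in odds form gives O(S|E) = O(S)·[P(E|S)/P(E|¬S)], hence O(S) = O(S|E)/LR.
Posterior odds = 0.679/(1−0.679) = 2.1153. LR = 0.79/0.27 = 2.9259.
Prior odds = 2.1153/2.9259 = 0.7230, so P(S) = 0.7230/(1+0.7230) ≈ 0.42.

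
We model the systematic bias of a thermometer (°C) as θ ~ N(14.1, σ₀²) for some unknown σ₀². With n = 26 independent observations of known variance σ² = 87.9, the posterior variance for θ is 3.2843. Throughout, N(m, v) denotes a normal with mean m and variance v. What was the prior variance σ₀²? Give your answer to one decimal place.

Posterior precision equals prior precision plus data precision: 1/σ_n² = 1/σ₀² + n/σ².
So 1/σ₀² = 1/3.2843 − 26/87.9 = 0.304479 − 0.295791 = 0.008688.
Hence σ₀² = 1/0.008688 ≈ 115.1.

σ₀² = 115.1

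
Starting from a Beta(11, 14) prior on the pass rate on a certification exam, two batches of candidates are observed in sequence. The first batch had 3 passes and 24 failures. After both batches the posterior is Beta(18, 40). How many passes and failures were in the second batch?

4 passes and 2 failures

Because Beta–binomial updating is additive in the counts, the combined data contributed (α_post−α_prior, β_post−β_prior) successes and failures.
Total across both batches: 18−11=7 passes, 40−14=26 failures.
Subtract the first batch: 7−3=4 passes and 26−24=2 failures.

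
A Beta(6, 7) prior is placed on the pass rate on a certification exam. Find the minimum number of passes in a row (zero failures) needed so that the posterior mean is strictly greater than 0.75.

k = 16

After k passes and 0 failures the posterior is Beta(6+k, 7), with mean (6+k)/(6+7+k).
Set (6+k)/(13+k) > 0.75 and solve: k > (0.75·13 − 6)/(1 − 0.75) = 15.000.
The smallest integer exceeding 15.000 is 16.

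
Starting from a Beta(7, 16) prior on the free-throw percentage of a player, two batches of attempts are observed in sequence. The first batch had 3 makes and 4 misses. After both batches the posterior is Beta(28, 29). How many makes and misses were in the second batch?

Sequential conjugate updates are equivalent to a single update on the pooled data, so total successes = posterior α − prior α and total failures = posterior β − prior β.
Total across both batches: 28−7=21 makes, 29−16=13 misses.
Subtract the first batch: 21−3=18 makes and 13−4=9 misses.

18 makes and 9 misses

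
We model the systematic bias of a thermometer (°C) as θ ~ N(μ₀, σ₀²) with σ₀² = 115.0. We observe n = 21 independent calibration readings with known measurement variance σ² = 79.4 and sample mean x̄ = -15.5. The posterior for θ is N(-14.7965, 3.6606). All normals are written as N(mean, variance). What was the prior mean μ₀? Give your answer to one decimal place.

With known observation variance, the Normal–Normal posterior has precision τ_n = τ₀ + n/σ² and mean μ_n = (τ₀μ₀ + (n/σ²)x̄)/τ_n.
Here τ₀ = 1/115.0 = 0.008696 and τ_data = 21/79.4 = 0.264484, so τ_n = 0.273180.
Rearranging for μ₀: μ₀ = (μ_n·τ_n − τ_data·x̄)/τ₀ = (-14.7965·0.273180 − 0.264484·-15.5) / 0.008696 = 0.057394/0.008696 ≈ 6.6.

μ₀ = 6.6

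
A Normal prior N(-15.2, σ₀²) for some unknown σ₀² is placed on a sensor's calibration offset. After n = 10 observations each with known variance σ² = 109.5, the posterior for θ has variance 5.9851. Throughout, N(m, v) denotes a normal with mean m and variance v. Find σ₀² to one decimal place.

Posterior precision equals prior precision plus data precision: 1/σ_n² = 1/σ₀² + n/σ².
So 1/σ₀² = 1/5.9851 − 10/109.5 = 0.167082 − 0.091324 = 0.075758.
Hence σ₀² = 1/0.075758 ≈ 13.2.

σ₀² = 13.2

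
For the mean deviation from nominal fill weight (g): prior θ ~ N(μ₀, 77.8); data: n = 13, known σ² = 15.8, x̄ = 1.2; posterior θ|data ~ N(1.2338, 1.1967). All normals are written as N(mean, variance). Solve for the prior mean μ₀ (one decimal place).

The posterior mean is a precision-weighted average: μ_n = (τ₀μ₀ + τ_data·x̄)/(τ₀+τ_data), with τ₀=1/σ₀² and τ_data=n/σ².
Here τ₀ = 1/77.8 = 0.012853 and τ_data = 13/15.8 = 0.822785, so τ_n = 0.835638.
Rearranging for μ₀: μ₀ = (μ_n·τ_n − τ_data·x̄)/τ₀ = (1.2338·0.835638 − 0.822785·1.2) / 0.012853 = 0.043668/0.012853 ≈ 3.4.

μ₀ = 3.4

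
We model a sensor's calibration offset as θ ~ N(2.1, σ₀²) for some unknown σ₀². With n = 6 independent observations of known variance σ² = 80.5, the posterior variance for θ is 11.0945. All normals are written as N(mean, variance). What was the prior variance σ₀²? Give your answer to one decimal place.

σ₀² = 64.1

For the Normal–Normal model with known σ², precisions add: τ_n = τ₀ + n/σ².
So 1/σ₀² = 1/11.0945 − 6/80.5 = 0.090135 − 0.074534 = 0.015601.
Hence σ₀² = 1/0.015601 ≈ 64.1.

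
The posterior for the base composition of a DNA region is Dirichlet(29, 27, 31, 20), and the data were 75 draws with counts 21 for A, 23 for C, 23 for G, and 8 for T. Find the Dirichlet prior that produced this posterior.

Dirichlet(8, 4, 8, 12)

For a Dirichlet(α) prior with multinomial counts c, the posterior is Dirichlet(α + c) componentwise.
Subtract each count from the matching posterior parameter: 29−21=8, 27−23=4, 31−23=8, 20−8=12.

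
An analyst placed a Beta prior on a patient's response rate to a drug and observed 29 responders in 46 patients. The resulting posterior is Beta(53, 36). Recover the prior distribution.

Beta(24, 19)

A Beta(a, b) prior with s successes and f failures in binomial data gives a Beta(a+s, b+f) posterior.
Subtract the data counts: 53−29=24, 36−17=19.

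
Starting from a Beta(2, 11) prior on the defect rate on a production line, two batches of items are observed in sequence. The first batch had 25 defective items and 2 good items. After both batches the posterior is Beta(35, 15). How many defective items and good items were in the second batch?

8 defective items and 2 good items

Sequential conjugate updates are equivalent to a single update on the pooled data, so total successes = posterior α − prior α and total failures = posterior β − prior β.
Total across both batches: 35−2=33 defective items, 15−11=4 good items.
Subtract the first batch: 33−25=8 defective items and 4−2=2 good items.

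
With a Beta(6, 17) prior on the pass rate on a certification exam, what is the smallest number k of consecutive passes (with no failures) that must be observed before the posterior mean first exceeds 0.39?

After k passes and 0 failures the posterior is Beta(6+k, 17), with mean (6+k)/(6+17+k).
Set (6+k)/(23+k) > 0.39 and solve: k > (0.39·23 − 6)/(1 − 0.39) = 4.869.
The smallest integer exceeding 4.869 is 5, and checking k=5: (11)/(28) = 0.3929 > 0.39.

k = 5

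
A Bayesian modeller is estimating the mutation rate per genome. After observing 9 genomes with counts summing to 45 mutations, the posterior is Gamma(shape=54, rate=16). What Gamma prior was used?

A Gamma(α, β) prior (rate parametrization) on a Poisson rate with n observations summing to S gives posterior Gamma(α+S, β+n).
So α = 54 − 45 = 9 and β = 16 − 9 = 7.

Gamma(shape=9, rate=7)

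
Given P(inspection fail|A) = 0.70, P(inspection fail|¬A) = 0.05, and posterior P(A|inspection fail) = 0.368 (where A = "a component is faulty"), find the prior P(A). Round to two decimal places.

P(A) = 0.04

In odds form, posterior odds = prior odds × likelihood ratio, so prior odds = posterior odds ÷ LR.
Posterior odds = 0.368/(1−0.368) = 0.5823. LR = 0.70/0.05 = 14.0000.
Prior odds = 0.5823/14.0000 = 0.0416, so P(A) = 0.0416/(1+0.0416) ≈ 0.04.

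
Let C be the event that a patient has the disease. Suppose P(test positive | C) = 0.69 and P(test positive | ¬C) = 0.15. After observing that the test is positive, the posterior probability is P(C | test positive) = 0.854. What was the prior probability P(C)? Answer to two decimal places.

Bayes' rule in odds form gives O(C|E) = O(C)·[P(E|C)/P(E|¬C)], hence O(C) = O(C|E)/LR.
Posterior odds = 0.854/(1−0.854) = 5.8493. LR = 0.69/0.15 = 4.6000.
Prior odds = 5.8493/4.6000 = 1.2716, so P(C) = 1.2716/(1+1.2716) ≈ 0.56.

P(C) = 0.56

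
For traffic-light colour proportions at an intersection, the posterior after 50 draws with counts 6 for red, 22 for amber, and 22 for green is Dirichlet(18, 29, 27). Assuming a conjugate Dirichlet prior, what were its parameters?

For a Dirichlet(α) prior with multinomial counts c, the posterior is Dirichlet(α + c) componentwise.
Subtract each count from the matching posterior parameter: 18−6=12, 29−22=7, 27−22=5.

Dirichlet(12, 7, 5)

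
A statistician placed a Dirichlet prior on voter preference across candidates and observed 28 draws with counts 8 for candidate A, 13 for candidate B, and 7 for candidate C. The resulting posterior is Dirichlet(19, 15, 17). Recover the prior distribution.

Dirichlet(11, 2, 10)

For a Dirichlet(α) prior with multinomial counts c, the posterior is Dirichlet(α + c) componentwise.
Subtract each count from the matching posterior parameter: 19−8=11, 15−13=2, 17−7=10.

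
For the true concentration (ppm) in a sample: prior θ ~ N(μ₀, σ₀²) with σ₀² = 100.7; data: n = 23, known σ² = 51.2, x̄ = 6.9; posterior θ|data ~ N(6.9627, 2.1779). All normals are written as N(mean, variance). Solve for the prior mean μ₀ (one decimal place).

The posterior mean is a precision-weighted average: μ_n = (τ₀μ₀ + τ_data·x̄)/(τ₀+τ_data), with τ₀=1/σ₀² and τ_data=n/σ².
Here τ₀ = 1/100.7 = 0.009930 and τ_data = 23/51.2 = 0.449219, so τ_n = 0.459149.
Rearranging for μ₀: μ₀ = (μ_n·τ_n − τ_data·x̄)/τ₀ = (6.9627·0.459149 − 0.449219·6.9) / 0.009930 = 0.097306/0.009930 ≈ 9.8.

μ₀ = 9.8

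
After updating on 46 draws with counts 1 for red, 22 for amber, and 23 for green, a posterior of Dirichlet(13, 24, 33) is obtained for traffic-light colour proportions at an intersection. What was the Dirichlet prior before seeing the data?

For a Dirichlet(α) prior with multinomial counts c, the posterior is Dirichlet(α + c) componentwise.
Subtract each count from the matching posterior parameter: 13−1=12, 24−22=2, 33−23=10.

Dirichlet(12, 2, 10)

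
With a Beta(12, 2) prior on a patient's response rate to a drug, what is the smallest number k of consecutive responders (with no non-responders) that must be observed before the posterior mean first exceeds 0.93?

k = 15

After k responders and 0 non-responders the posterior is Beta(12+k, 2), with mean (12+k)/(12+2+k).
Set (12+k)/(14+k) > 0.93 and solve: k > (0.93·14 − 12)/(1 − 0.93) = 14.571.
The smallest integer exceeding 14.571 is 15.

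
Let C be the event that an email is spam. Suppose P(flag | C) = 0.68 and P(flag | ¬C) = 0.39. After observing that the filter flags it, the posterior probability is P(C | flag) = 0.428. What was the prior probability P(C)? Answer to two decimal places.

P(C) = 0.30

In odds form, posterior odds = prior odds × likelihood ratio, so prior odds = posterior odds ÷ LR.
Posterior odds = 0.428/(1−0.428) = 0.7483. LR = 0.68/0.39 = 1.7436.
Prior odds = 0.7483/1.7436 = 0.4292, so P(C) = 0.4292/(1+0.4292) ≈ 0.30.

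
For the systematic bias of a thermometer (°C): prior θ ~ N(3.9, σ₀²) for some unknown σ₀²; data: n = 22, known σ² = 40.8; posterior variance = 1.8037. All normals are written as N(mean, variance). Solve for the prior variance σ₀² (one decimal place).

σ₀² = 65.8

For the Normal–Normal model with known σ², precisions add: τ_n = τ₀ + n/σ².
So 1/σ₀² = 1/1.8037 − 22/40.8 = 0.554416 − 0.539216 = 0.015200.
Hence σ₀² = 1/0.015200 ≈ 65.8.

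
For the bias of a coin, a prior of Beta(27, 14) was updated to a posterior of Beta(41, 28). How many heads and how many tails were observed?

14 heads and 14 tails

Under Beta–binomial conjugacy the posterior parameters are (α+s, β+f).
So s = 41 − 27 = 14 and f = 28 − 14 = 14.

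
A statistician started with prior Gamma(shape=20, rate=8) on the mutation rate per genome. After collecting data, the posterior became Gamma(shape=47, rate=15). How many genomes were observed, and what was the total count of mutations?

Gamma–Poisson conjugacy: posterior shape = α + Σxᵢ, posterior rate = β + n.
Matching: Σxᵢ = 47 − 20 = 27 and n = 15 − 8 = 7.

n = 7 genomes with total 27 mutations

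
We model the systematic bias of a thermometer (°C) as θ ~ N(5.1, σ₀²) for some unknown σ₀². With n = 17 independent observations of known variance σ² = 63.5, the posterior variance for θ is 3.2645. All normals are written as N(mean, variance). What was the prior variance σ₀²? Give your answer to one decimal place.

σ₀² = 25.9

For the Normal–Normal model with known σ², precisions add: τ_n = τ₀ + n/σ².
So 1/σ₀² = 1/3.2645 − 17/63.5 = 0.306326 − 0.267717 = 0.038609.
Hence σ₀² = 1/0.038609 ≈ 25.9.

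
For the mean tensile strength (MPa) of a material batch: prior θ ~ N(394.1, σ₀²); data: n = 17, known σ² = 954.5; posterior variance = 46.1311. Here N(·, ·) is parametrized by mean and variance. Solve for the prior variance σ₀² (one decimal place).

For the Normal–Normal model with known σ², precisions add: τ_n = τ₀ + n/σ².
So 1/σ₀² = 1/46.1311 − 17/954.5 = 0.021677 − 0.017810 = 0.003867.
Hence σ₀² = 1/0.003867 ≈ 258.6.

σ₀² = 258.6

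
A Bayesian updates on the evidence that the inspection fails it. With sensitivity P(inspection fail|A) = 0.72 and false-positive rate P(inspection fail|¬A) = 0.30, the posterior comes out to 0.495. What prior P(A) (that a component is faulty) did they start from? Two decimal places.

P(A) = 0.29

In odds form, posterior odds = prior odds × likelihood ratio, so prior odds = posterior odds ÷ LR.
Posterior odds = 0.495/(1−0.495) = 0.9802. LR = 0.72/0.30 = 2.4000.
Prior odds = 0.9802/2.4000 = 0.4084, so P(A) = 0.4084/(1+0.4084) ≈ 0.29.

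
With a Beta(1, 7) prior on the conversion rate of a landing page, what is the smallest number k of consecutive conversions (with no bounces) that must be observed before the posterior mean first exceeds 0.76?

After k conversions and 0 bounces the posterior is Beta(1+k, 7), with mean (1+k)/(1+7+k).
Set (1+k)/(8+k) > 0.76 and solve: k > (0.76·8 − 1)/(1 − 0.76) = 21.167.
The smallest integer exceeding 21.167 is 22.

k = 22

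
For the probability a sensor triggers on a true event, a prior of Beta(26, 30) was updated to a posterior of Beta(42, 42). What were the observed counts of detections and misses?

Beta is conjugate to the binomial likelihood: posterior = Beta(α+s, β+f).
Match parameters: s=42−26=16, f=42−30=12.

16 detections and 12 misses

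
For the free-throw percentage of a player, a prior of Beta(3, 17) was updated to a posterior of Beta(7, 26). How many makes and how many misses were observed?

Under Beta–binomial conjugacy the posterior parameters are (a+s, b+f).
So s = 7 − 3 = 4 and f = 26 − 17 = 9.

4 makes and 9 misses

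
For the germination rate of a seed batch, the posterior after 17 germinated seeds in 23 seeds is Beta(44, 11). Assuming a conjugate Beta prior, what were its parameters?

Under Beta–binomial conjugacy the posterior parameters are (α+s, β+f).
So α = 44 − 17 = 27 and β = 11 − 6 = 5.

Beta(27, 5)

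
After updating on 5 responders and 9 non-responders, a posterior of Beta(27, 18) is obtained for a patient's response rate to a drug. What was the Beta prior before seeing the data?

Beta(22, 9)

Under Beta–binomial conjugacy the posterior parameters are (α+s, β+f).
Subtract the data counts: 27−5=22, 18−9=9.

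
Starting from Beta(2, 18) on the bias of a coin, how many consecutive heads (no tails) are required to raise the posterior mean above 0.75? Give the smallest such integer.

After k heads and 0 tails the posterior is Beta(2+k, 18), with mean (2+k)/(2+18+k).
Set (2+k)/(20+k) > 0.75 and solve: k > (0.75·20 − 2)/(1 − 0.75) = 52.000.
The smallest integer exceeding 52.000 is 53, and checking k=53: (55)/(73) = 0.7534 > 0.75.

k = 53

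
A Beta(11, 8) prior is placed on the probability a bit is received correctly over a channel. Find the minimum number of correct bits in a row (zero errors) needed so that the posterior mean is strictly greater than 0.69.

After k correct bits and 0 errors the posterior is Beta(11+k, 8), with mean (11+k)/(11+8+k).
Set (11+k)/(19+k) > 0.69 and solve: k > (0.69·19 − 11)/(1 − 0.69) = 6.806.
The smallest integer exceeding 6.806 is 7.

k = 7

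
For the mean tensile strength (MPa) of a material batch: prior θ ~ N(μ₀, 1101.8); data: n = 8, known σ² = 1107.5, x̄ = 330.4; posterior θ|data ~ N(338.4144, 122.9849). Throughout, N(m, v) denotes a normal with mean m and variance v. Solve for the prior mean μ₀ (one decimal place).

The posterior mean is a precision-weighted average: μ_n = (τ₀μ₀ + τ_data·x̄)/(τ₀+τ_data), with τ₀=1/σ₀² and τ_data=n/σ².
Here τ₀ = 1/1101.8 = 0.000908 and τ_data = 8/1107.5 = 0.007223, so τ_n = 0.008131.
Rearranging for μ₀: μ₀ = (μ_n·τ_n − τ_data·x̄)/τ₀ = (338.4144·0.008131 − 0.007223·330.4) / 0.000908 = 0.365168/0.000908 ≈ 402.2.

μ₀ = 402.2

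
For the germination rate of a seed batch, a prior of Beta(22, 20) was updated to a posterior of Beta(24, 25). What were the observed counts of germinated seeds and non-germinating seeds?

2 germinated seeds and 5 non-germinating seeds

Under Beta–binomial conjugacy the posterior parameters are (a+s, b+f).
Match parameters: s=24−22=2, f=25−20=5.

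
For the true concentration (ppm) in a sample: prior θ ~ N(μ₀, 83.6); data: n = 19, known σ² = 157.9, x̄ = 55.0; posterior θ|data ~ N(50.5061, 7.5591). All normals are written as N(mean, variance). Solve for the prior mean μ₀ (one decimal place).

The posterior mean is a precision-weighted average: μ_n = (τ₀μ₀ + τ_data·x̄)/(τ₀+τ_data), with τ₀=1/σ₀² and τ_data=n/σ².
Here τ₀ = 1/83.6 = 0.011962 and τ_data = 19/157.9 = 0.120329, so τ_n = 0.132291.
Rearranging for μ₀: μ₀ = (μ_n·τ_n − τ_data·x̄)/τ₀ = (50.5061·0.132291 − 0.120329·55.0) / 0.011962 = 0.063407/0.011962 ≈ 5.3.

μ₀ = 5.3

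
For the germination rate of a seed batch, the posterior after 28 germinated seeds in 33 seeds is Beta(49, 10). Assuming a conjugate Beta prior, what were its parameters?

A Beta(a, b) prior with s successes and f failures in binomial data gives a Beta(a+s, b+f) posterior.
So a = 49 − 28 = 21 and b = 10 − 5 = 5.

Beta(21, 5)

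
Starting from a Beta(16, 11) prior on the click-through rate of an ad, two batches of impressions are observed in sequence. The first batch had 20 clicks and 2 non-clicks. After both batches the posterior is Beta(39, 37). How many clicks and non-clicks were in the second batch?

3 clicks and 24 non-clicks

Sequential conjugate updates are equivalent to a single update on the pooled data, so total successes = posterior α − prior α and total failures = posterior β − prior β.
Total across both batches: 39−16=23 clicks, 37−11=26 non-clicks.
Subtract the first batch: 23−20=3 clicks and 26−2=24 non-clicks.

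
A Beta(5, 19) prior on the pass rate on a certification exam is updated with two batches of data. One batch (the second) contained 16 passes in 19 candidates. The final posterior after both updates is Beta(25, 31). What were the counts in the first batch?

Sequential conjugate updates are equivalent to a single update on the pooled data, so total successes = posterior α − prior α and total failures = posterior β − prior β.
Total across both batches: 25−5=20 passes, 31−19=12 failures.
Subtract the second batch: 20−16=4 passes and 12−3=9 failures.

4 passes and 9 failures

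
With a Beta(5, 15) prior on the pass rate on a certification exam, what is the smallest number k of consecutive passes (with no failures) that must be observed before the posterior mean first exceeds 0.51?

After k passes and 0 failures the posterior is Beta(5+k, 15), with mean (5+k)/(5+15+k).
Set (5+k)/(20+k) > 0.51 and solve: k > (0.51·20 − 5)/(1 − 0.51) = 10.612.
The smallest integer exceeding 10.612 is 11, and checking k=11: (16)/(31) = 0.5161 > 0.51.

k = 11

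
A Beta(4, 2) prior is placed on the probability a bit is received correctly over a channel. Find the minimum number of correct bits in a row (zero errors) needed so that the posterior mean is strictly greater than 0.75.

After k correct bits and 0 errors the posterior is Beta(4+k, 2), with mean (4+k)/(4+2+k).
Set (4+k)/(6+k) > 0.75 and solve: k > (0.75·6 − 4)/(1 − 0.75) = 2.000.
The smallest integer exceeding 2.000 is 3, and checking k=3: (7)/(9) = 0.7778 > 0.75.

k = 3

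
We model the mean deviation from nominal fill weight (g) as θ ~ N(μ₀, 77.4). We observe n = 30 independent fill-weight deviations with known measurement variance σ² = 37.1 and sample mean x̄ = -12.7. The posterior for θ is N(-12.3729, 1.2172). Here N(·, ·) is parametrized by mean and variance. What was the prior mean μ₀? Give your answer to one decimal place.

μ₀ = 8.1

The posterior mean is a precision-weighted average: μ_n = (τ₀μ₀ + τ_data·x̄)/(τ₀+τ_data), with τ₀=1/σ₀² and τ_data=n/σ².
Here τ₀ = 1/77.4 = 0.012920 and τ_data = 30/37.1 = 0.808625, so τ_n = 0.821545.
Rearranging for μ₀: μ₀ = (μ_n·τ_n − τ_data·x̄)/τ₀ = (-12.3729·0.821545 − 0.808625·-12.7) / 0.012920 = 0.104643/0.012920 ≈ 8.1.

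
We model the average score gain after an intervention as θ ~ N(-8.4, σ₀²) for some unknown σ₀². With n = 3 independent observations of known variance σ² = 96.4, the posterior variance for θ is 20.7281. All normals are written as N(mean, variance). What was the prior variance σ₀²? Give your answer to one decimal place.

σ₀² = 58.4

For the Normal–Normal model with known σ², precisions add: τ_n = τ₀ + n/σ².
So 1/σ₀² = 1/20.7281 − 3/96.4 = 0.048244 − 0.031120 = 0.017124.
Hence σ₀² = 1/0.017124 ≈ 58.4.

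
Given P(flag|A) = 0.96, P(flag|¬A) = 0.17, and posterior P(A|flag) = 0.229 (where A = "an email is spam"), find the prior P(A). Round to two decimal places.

P(A) = 0.05

Bayes' rule in odds form gives O(A|E) = O(A)·[P(E|A)/P(E|¬A)], hence O(A) = O(A|E)/LR.
Posterior odds = 0.229/(1−0.229) = 0.2970. LR = 0.96/0.17 = 5.6471.
Prior odds = 0.2970/5.6471 = 0.0526, so P(A) = 0.0526/(1+0.0526) ≈ 0.05.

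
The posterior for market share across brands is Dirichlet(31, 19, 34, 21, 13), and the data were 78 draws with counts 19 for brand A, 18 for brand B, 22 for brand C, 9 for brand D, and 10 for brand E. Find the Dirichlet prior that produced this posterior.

For a Dirichlet(α) prior with multinomial counts c, the posterior is Dirichlet(α + c) componentwise.
Subtract each count from the matching posterior parameter: 31−19=12, 19−18=1, 34−22=12, 21−9=12, 13−10=3.

Dirichlet(12, 1, 12, 12, 3)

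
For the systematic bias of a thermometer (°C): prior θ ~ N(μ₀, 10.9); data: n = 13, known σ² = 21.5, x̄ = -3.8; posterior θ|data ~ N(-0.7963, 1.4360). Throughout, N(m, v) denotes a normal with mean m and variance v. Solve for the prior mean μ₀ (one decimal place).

With known observation variance, the Normal–Normal posterior has precision τ_n = τ₀ + n/σ² and mean μ_n = (τ₀μ₀ + (n/σ²)x̄)/τ_n.
Here τ₀ = 1/10.9 = 0.091743 and τ_data = 13/21.5 = 0.604651, so τ_n = 0.696394.
Rearranging for μ₀: μ₀ = (μ_n·τ_n − τ_data·x̄)/τ₀ = (-0.7963·0.696394 − 0.604651·-3.8) / 0.091743 = 1.743135/0.091743 ≈ 19.0.

μ₀ = 19.0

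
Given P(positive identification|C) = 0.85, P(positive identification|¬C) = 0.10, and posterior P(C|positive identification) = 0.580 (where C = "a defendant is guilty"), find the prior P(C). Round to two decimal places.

In odds form, posterior odds = prior odds × likelihood ratio, so prior odds = posterior odds ÷ LR.
Posterior odds = 0.580/(1−0.580) = 1.3810. LR = 0.85/0.10 = 8.5000.
Prior odds = 1.3810/8.5000 = 0.1625, so P(C) = 0.1625/(1+0.1625) ≈ 0.14.

P(C) = 0.14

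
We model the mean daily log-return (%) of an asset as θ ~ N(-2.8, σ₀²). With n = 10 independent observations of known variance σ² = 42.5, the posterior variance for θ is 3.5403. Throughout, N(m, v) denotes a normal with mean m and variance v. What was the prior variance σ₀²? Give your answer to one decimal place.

Posterior precision equals prior precision plus data precision: 1/σ_n² = 1/σ₀² + n/σ².
So 1/σ₀² = 1/3.5403 − 10/42.5 = 0.282462 − 0.235294 = 0.047168.
Hence σ₀² = 1/0.047168 ≈ 21.2.

σ₀² = 21.2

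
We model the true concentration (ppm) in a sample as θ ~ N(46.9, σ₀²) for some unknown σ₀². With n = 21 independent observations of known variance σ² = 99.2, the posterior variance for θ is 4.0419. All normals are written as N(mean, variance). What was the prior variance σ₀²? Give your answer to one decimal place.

Posterior precision equals prior precision plus data precision: 1/σ_n² = 1/σ₀² + n/σ².
So 1/σ₀² = 1/4.0419 − 21/99.2 = 0.247408 − 0.211694 = 0.035714.
Hence σ₀² = 1/0.035714 ≈ 28.0.

σ₀² = 28.0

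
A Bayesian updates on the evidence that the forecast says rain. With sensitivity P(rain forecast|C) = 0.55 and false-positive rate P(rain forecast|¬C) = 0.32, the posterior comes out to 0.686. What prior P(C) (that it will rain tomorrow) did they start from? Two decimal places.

Bayes' rule in odds form gives O(C|E) = O(C)·[P(E|C)/P(E|¬C)], hence O(C) = O(C|E)/LR.
Posterior odds = 0.686/(1−0.686) = 2.1847. LR = 0.55/0.32 = 1.7188.
Prior odds = 2.1847/1.7188 = 1.2711, so P(C) = 1.2711/(1+1.2711) ≈ 0.56.

P(C) = 0.56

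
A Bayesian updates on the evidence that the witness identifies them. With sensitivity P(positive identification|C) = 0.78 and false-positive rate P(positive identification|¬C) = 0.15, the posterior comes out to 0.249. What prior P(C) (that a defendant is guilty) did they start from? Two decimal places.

In odds form, posterior odds = prior odds × likelihood ratio, so prior odds = posterior odds ÷ LR.
Posterior odds = 0.249/(1−0.249) = 0.3316. LR = 0.78/0.15 = 5.2000.
Prior odds = 0.3316/5.2000 = 0.0638, so P(C) = 0.0638/(1+0.0638) ≈ 0.06.

P(C) = 0.06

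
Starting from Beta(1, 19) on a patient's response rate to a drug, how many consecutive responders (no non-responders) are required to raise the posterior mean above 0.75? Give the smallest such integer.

k = 57

After k responders and 0 non-responders the posterior is Beta(1+k, 19), with mean (1+k)/(1+19+k).
Set (1+k)/(20+k) > 0.75 and solve: k > (0.75·20 − 1)/(1 − 0.75) = 56.000.
The smallest integer exceeding 56.000 is 57.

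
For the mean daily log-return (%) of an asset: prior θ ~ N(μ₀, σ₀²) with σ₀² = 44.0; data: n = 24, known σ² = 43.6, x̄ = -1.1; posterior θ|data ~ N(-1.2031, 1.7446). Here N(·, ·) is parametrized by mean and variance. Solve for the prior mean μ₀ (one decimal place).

μ₀ = -3.7

The posterior mean is a precision-weighted average: μ_n = (τ₀μ₀ + τ_data·x̄)/(τ₀+τ_data), with τ₀=1/σ₀² and τ_data=n/σ².
Here τ₀ = 1/44.0 = 0.022727 and τ_data = 24/43.6 = 0.550459, so τ_n = 0.573186.
Rearranging for μ₀: μ₀ = (μ_n·τ_n − τ_data·x̄)/τ₀ = (-1.2031·0.573186 − 0.550459·-1.1) / 0.022727 = -0.084095/0.022727 ≈ -3.7.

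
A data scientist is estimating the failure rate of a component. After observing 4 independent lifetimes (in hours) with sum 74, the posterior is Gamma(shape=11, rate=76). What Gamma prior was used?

Gamma(shape=7, rate=2)

For an exponential likelihood with a Gamma(α, β) prior on the rate, n observations with total T give posterior Gamma(α+n, β+T).
So α = 11 − 4 = 7 and β = 76 − 74 = 2.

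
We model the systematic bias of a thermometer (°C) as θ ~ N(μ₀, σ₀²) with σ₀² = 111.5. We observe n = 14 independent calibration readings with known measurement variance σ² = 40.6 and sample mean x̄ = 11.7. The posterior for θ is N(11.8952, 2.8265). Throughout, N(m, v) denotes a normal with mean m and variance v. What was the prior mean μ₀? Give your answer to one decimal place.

μ₀ = 19.4

The posterior mean is a precision-weighted average: μ_n = (τ₀μ₀ + τ_data·x̄)/(τ₀+τ_data), with τ₀=1/σ₀² and τ_data=n/σ².
Here τ₀ = 1/111.5 = 0.008969 and τ_data = 14/40.6 = 0.344828, so τ_n = 0.353797.
Rearranging for μ₀: μ₀ = (μ_n·τ_n − τ_data·x̄)/τ₀ = (11.8952·0.353797 − 0.344828·11.7) / 0.008969 = 0.173998/0.008969 ≈ 19.4.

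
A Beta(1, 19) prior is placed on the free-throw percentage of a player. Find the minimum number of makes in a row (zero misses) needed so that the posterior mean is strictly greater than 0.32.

After k makes and 0 misses the posterior is Beta(1+k, 19), with mean (1+k)/(1+19+k).
Set (1+k)/(20+k) > 0.32 and solve: k > (0.32·20 − 1)/(1 − 0.32) = 7.941.
The smallest integer exceeding 7.941 is 8.

k = 8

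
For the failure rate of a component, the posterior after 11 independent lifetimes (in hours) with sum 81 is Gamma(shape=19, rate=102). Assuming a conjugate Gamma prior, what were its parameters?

Gamma–exponential conjugacy: posterior shape = α + n, posterior rate = β + Σtᵢ.
So α = 19 − 11 = 8 and β = 102 − 81 = 21.

Gamma(shape=8, rate=21)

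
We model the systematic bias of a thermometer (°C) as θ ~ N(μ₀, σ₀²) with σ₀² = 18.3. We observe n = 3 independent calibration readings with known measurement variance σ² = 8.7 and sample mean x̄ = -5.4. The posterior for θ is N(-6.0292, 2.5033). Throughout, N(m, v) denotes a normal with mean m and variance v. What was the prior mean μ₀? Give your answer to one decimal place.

μ₀ = -10.0

The posterior mean is a precision-weighted average: μ_n = (τ₀μ₀ + τ_data·x̄)/(τ₀+τ_data), with τ₀=1/σ₀² and τ_data=n/σ².
Here τ₀ = 1/18.3 = 0.054645 and τ_data = 3/8.7 = 0.344828, so τ_n = 0.399473.
Rearranging for μ₀: μ₀ = (μ_n·τ_n − τ_data·x̄)/τ₀ = (-6.0292·0.399473 − 0.344828·-5.4) / 0.054645 = -0.546431/0.054645 ≈ -10.0.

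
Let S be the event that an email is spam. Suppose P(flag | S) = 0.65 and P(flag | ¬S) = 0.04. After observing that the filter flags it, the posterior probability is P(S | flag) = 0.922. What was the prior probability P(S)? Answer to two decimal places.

In odds form, posterior odds = prior odds × likelihood ratio, so prior odds = posterior odds ÷ LR.
Posterior odds = 0.922/(1−0.922) = 11.8205. LR = 0.65/0.04 = 16.2500.
Prior odds = 11.8205/16.2500 = 0.7274, so P(S) = 0.7274/(1+0.7274) ≈ 0.42.

P(S) = 0.42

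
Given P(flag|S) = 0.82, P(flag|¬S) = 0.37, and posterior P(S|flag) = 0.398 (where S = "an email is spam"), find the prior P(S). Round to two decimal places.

P(S) = 0.23

Bayes' rule in odds form gives O(S|E) = O(S)·[P(E|S)/P(E|¬S)], hence O(S) = O(S|E)/LR.
Posterior odds = 0.398/(1−0.398) = 0.6611. LR = 0.82/0.37 = 2.2162.
Prior odds = 0.6611/2.2162 = 0.2983, so P(S) = 0.2983/(1+0.2983) ≈ 0.23.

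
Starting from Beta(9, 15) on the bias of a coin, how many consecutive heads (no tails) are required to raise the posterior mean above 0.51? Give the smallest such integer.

After k heads and 0 tails the posterior is Beta(9+k, 15), with mean (9+k)/(9+15+k).
Set (9+k)/(24+k) > 0.51 and solve: k > (0.51·24 − 9)/(1 − 0.51) = 6.612.
The smallest integer exceeding 6.612 is 7.

k = 7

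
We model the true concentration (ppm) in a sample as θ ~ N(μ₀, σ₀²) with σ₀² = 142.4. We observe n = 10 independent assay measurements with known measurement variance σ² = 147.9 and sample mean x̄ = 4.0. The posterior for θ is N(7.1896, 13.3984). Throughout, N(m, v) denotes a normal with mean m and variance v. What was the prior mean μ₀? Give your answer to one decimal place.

μ₀ = 37.9

The posterior mean is a precision-weighted average: μ_n = (τ₀μ₀ + τ_data·x̄)/(τ₀+τ_data), with τ₀=1/σ₀² and τ_data=n/σ².
Here τ₀ = 1/142.4 = 0.007022 and τ_data = 10/147.9 = 0.067613, so τ_n = 0.074635.
Rearranging for μ₀: μ₀ = (μ_n·τ_n − τ_data·x̄)/τ₀ = (7.1896·0.074635 − 0.067613·4.0) / 0.007022 = 0.266144/0.007022 ≈ 37.9.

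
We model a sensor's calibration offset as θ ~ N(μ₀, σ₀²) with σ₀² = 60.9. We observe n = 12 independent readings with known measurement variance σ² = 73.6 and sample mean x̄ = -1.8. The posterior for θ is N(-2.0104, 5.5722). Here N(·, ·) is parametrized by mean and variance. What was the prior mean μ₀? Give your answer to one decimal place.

μ₀ = -4.1

The posterior mean is a precision-weighted average: μ_n = (τ₀μ₀ + τ_data·x̄)/(τ₀+τ_data), with τ₀=1/σ₀² and τ_data=n/σ².
Here τ₀ = 1/60.9 = 0.016420 and τ_data = 12/73.6 = 0.163043, so τ_n = 0.179463.
Rearranging for μ₀: μ₀ = (μ_n·τ_n − τ_data·x̄)/τ₀ = (-2.0104·0.179463 − 0.163043·-1.8) / 0.016420 = -0.067315/0.016420 ≈ -4.1.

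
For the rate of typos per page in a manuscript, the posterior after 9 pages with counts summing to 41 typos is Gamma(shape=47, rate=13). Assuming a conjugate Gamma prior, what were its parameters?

Gamma(shape=6, rate=4)

A Gamma(α, β) prior (rate parametrization) on a Poisson rate with n observations summing to S gives posterior Gamma(α+S, β+n).
So α = 47 − 41 = 6 and β = 13 − 9 = 4.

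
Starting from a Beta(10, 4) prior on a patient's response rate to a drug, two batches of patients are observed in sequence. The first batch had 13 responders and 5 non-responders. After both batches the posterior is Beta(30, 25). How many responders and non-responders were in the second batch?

Sequential conjugate updates are equivalent to a single update on the pooled data, so total successes = posterior α − prior α and total failures = posterior β − prior β.
Total across both batches: 30−10=20 responders, 25−4=21 non-responders.
Subtract the first batch: 20−13=7 responders and 21−5=16 non-responders.

7 responders and 16 non-responders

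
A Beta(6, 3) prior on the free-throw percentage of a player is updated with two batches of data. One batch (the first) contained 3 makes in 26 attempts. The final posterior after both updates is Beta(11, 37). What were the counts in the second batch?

Sequential conjugate updates are equivalent to a single update on the pooled data, so total successes = posterior α − prior α and total failures = posterior β − prior β.
Total across both batches: 11−6=5 makes, 37−3=34 misses.
Subtract the first batch: 5−3=2 makes and 34−23=11 misses.

2 makes and 11 misses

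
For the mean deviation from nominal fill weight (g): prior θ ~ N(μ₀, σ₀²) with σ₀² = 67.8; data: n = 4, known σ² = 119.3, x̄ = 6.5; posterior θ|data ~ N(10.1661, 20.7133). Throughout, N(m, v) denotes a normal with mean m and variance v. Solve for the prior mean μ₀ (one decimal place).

With known observation variance, the Normal–Normal posterior has precision τ_n = τ₀ + n/σ² and mean μ_n = (τ₀μ₀ + (n/σ²)x̄)/τ_n.
Here τ₀ = 1/67.8 = 0.014749 and τ_data = 4/119.3 = 0.033529, so τ_n = 0.048278.
Rearranging for μ₀: μ₀ = (μ_n·τ_n − τ_data·x̄)/τ₀ = (10.1661·0.048278 − 0.033529·6.5) / 0.014749 = 0.272860/0.014749 ≈ 18.5.

μ₀ = 18.5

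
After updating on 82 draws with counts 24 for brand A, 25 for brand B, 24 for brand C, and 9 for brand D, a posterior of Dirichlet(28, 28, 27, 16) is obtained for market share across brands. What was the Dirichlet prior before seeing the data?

For a Dirichlet(α) prior with multinomial counts c, the posterior is Dirichlet(α + c) componentwise.
Subtract each count from the matching posterior parameter: 28−24=4, 28−25=3, 27−24=3, 16−9=7.

Dirichlet(4, 3, 3, 7)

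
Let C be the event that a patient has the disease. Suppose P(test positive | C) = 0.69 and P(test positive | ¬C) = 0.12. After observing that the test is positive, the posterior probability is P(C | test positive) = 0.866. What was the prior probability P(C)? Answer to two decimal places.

P(C) = 0.53

Bayes' rule in odds form gives O(C|E) = O(C)·[P(E|C)/P(E|¬C)], hence O(C) = O(C|E)/LR.
Posterior odds = 0.866/(1−0.866) = 6.4627. LR = 0.69/0.12 = 5.7500.
Prior odds = 6.4627/5.7500 = 1.1239, so P(C) = 1.1239/(1+1.1239) ≈ 0.53.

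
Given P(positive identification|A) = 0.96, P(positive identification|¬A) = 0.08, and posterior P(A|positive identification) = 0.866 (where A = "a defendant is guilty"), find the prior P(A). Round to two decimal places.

P(A) = 0.35

Bayes' rule in odds form gives O(A|E) = O(A)·[P(E|A)/P(E|¬A)], hence O(A) = O(A|E)/LR.
Posterior odds = 0.866/(1−0.866) = 6.4627. LR = 0.96/0.08 = 12.0000.
Prior odds = 6.4627/12.0000 = 0.5386, so P(A) = 0.5386/(1+0.5386) ≈ 0.35.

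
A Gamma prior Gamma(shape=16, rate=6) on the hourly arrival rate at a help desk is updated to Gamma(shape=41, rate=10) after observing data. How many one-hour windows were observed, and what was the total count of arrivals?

A Gamma(α, β) prior (rate parametrization) on a Poisson rate with n observations summing to S gives posterior Gamma(α+S, β+n).
Matching: Σxᵢ = 41 − 16 = 25 and n = 10 − 6 = 4.

n = 4 one-hour windows with total 25 arrivals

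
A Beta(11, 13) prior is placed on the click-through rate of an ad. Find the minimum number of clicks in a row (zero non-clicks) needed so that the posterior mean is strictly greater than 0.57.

After k clicks and 0 non-clicks the posterior is Beta(11+k, 13), with mean (11+k)/(11+13+k).
Set (11+k)/(24+k) > 0.57 and solve: k > (0.57·24 − 11)/(1 − 0.57) = 6.233.
The smallest integer exceeding 6.233 is 7.

k = 7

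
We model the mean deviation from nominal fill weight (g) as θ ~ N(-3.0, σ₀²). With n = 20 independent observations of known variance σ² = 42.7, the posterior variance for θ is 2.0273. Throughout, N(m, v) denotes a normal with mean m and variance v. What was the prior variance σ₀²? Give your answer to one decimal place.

For the Normal–Normal model with known σ², precisions add: τ_n = τ₀ + n/σ².
So 1/σ₀² = 1/2.0273 − 20/42.7 = 0.493267 − 0.468384 = 0.024883.
Hence σ₀² = 1/0.024883 ≈ 40.2.

σ₀² = 40.2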